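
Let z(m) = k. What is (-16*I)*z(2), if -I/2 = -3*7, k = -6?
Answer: 4032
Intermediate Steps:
z(m) = -6
I = 42 (I = -(-6)*7 = -2*(-21) = 42)
(-16*I)*z(2) = -16*42*(-6) = -672*(-6) = 4032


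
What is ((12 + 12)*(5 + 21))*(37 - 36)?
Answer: 624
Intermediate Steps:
((12 + 12)*(5 + 21))*(37 - 36) = (24*26)*1 = 624*1 = 624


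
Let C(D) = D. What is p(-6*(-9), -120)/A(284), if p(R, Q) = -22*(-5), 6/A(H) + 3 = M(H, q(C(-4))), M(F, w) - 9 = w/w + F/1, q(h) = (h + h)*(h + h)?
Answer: 5335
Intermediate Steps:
q(h) = 4*h² (q(h) = (2*h)*(2*h) = 4*h²)
M(F, w) = 10 + F (M(F, w) = 9 + (w/w + F/1) = 9 + (1 + F*1) = 9 + (1 + F) = 10 + F)
A(H) = 6/(7 + H) (A(H) = 6/(-3 + (10 + H)) = 6/(7 + H))
p(R, Q) = 110
p(-6*(-9), -120)/A(284) = 110/((6/(7 + 284))) = 110/((6/291)) = 110/((6*(1/291))) = 110/(2/97) = 110*(97/2) = 5335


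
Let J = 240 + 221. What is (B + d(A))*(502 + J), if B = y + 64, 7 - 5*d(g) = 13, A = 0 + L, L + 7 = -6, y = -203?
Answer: -675063/5 ≈ -1.3501e+5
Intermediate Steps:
L = -13 (L = -7 - 6 = -13)
A = -13 (A = 0 - 13 = -13)
d(g) = -6/5 (d(g) = 7/5 - ⅕*13 = 7/5 - 13/5 = -6/5)
J = 461
B = -139 (B = -203 + 64 = -139)
(B + d(A))*(502 + J) = (-139 - 6/5)*(502 + 461) = -701/5*963 = -675063/5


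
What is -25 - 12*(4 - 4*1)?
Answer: -25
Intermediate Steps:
-25 - 12*(4 - 4*1) = -25 - 12*(4 - 4) = -25 - 12*0 = -25 + 0 = -25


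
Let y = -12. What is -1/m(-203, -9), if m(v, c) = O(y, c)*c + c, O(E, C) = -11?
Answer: -1/90 ≈ -0.011111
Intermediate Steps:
m(v, c) = -10*c (m(v, c) = -11*c + c = -10*c)
-1/m(-203, -9) = -1/((-10*(-9))) = -1/90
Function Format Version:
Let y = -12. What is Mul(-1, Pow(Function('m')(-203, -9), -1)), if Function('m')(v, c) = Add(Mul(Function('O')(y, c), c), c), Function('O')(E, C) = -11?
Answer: Rational(-1, 90) ≈ -0.011111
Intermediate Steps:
Function('m')(v, c) = Mul(-10, c) (Function('m')(v, c) = Add(Mul(-11, c), c) = Mul(-10, c))
Mul(-1, Pow(Function('m')(-203, -9), -1)) = Mul(-1, Pow(Mul(-10, -9), -1)) = Mul(-1, Pow(90, -1)) = Mul(-1, Rational(1, 90)) = Rational(-1, 90)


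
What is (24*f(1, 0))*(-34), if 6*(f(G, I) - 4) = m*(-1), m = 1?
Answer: -3128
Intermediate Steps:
f(G, I) = 23/6 (f(G, I) = 4 + (1*(-1))/6 = 4 + (1/6)*(-1) = 4 - 1/6 = 23/6)
(24*f(1, 0))*(-34) = (24*(23/6))*(-34) = 92*(-34) = -3128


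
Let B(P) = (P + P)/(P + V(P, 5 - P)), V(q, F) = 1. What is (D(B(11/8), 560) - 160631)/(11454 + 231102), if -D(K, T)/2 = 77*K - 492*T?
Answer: 2471461/1536188 ≈ 1.6088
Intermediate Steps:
B(P) = 2*P/(1 + P) (B(P) = (P + P)/(P + 1) = (2*P)/(1 + P) = 2*P/(1 + P))
D(K, T) = -154*K + 984*T (D(K, T) = -2*(77*K - 492*T) = -2*(-492*T + 77*K) = -154*K + 984*T)
(D(B(11/8), 560) - 160631)/(11454 + 231102) = ((-308*11/8/(1 + 11/8) + 984*560) - 160631)/(11454 + 231102) = ((-308*11*(⅛)/(1 + 11*(⅛)) + 551040) - 160631)/242556 = ((-308*11/(8*(1 + 11/8)) + 551040) - 160631)*(1/242556) = ((-308*11/(8*19/8) + 551040) - 160631)*(1/242556) = ((-308*11*8/(8*19) + 551040) - 160631)*(1/242556) = ((-154*22/19 + 551040) - 160631)*(1/242556) = ((-3388/19 + 551040) - 160631)*(1/242556) = (10466372/19 - 160631)*(1/242556) = (7414383/19)*(1/242556) = 2471461/1536188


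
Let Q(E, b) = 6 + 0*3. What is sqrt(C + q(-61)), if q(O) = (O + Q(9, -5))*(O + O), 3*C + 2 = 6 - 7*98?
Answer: 2*sqrt(14586)/3 ≈ 80.515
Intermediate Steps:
Q(E, b) = 6 (Q(E, b) = 6 + 0 = 6)
C = -682/3 (C = -2/3 + (6 - 7*98)/3 = -2/3 + (6 - 686)/3 = -2/3 + (1/3)*(-680) = -2/3 - 680/3 = -682/3 ≈ -227.33)
q(O) = 2*O*(6 + O) (q(O) = (O + 6)*(O + O) = (6 + O)*(2*O) = 2*O*(6 + O))
sqrt(C + q(-61)) = sqrt(-682/3 + 2*(-61)*(6 - 61)) = sqrt(-682/3 + 2*(-61)*(-55)) = sqrt(-682/3 + 6710) = sqrt(19448/3) = 2*sqrt(14586)/3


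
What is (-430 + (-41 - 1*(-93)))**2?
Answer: 142884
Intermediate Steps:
(-430 + (-41 - 1*(-93)))**2 = (-430 + (-41 + 93))**2 = (-430 + 52)**2 = (-378)**2 = 142884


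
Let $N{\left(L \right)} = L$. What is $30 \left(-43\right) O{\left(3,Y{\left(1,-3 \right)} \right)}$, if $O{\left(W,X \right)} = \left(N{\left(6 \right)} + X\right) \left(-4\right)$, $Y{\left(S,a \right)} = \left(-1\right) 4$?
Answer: $10320$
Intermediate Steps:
$Y{\left(S,a \right)} = -4$
$O{\left(W,X \right)} = -24 - 4 X$ ($O{\left(W,X \right)} = \left(6 + X\right) \left(-4\right) = -24 - 4 X$)
$30 \left(-43\right) O{\left(3,Y{\left(1,-3 \right)} \right)} = 30 \left(-43\right) \left(-24 - -16\right) = - 1290 \left(-24 + 16\right) = \left(-1290\right) \left(-8\right) = 10320$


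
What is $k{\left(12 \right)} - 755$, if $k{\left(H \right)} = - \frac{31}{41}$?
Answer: $- \frac{30986}{41} \approx -755.76$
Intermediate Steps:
$k{\left(H \right)} = - \frac{31}{41}$ ($k{\left(H \right)} = \left(-31\right) \frac{1}{41} = - \frac{31}{41}$)
$k{\left(12 \right)} - 755 = - \frac{31}{41} - 755 = - \frac{30986}{41}$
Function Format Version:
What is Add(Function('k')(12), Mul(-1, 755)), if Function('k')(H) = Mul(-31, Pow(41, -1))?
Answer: Rational(-30986, 41) ≈ -755.76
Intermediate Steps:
Function('k')(H) = Rational(-31, 41) (Function('k')(H) = Mul(-31, Rational(1, 41)) = Rational(-31, 41))
Add(Function('k')(12), Mul(-1, 755)) = Add(Rational(-31, 41), Mul(-1, 755)) = Add(Rational(-31, 41), -755) = Rational(-30986, 41)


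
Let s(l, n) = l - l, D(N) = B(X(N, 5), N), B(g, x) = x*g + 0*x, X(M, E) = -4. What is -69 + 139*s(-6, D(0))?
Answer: -69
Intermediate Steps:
B(g, x) = g*x (B(g, x) = g*x + 0 = g*x)
D(N) = -4*N
s(l, n) = 0
-69 + 139*s(-6, D(0)) = -69 + 139*0 = -69 + 0 = -69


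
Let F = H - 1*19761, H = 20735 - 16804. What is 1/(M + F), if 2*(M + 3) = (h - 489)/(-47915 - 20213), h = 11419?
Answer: -68128/1078676089 ≈ -6.3159e-5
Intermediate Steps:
M = -209849/68128 (M = -3 + ((11419 - 489)/(-47915 - 20213))/2 = -3 + (10930/(-68128))/2 = -3 + (10930*(-1/68128))/2 = -3 + (1/2)*(-5465/34064) = -3 - 5465/68128 = -209849/68128 ≈ -3.0802)
H = 3931
F = -15830 (F = 3931 - 1*19761 = 3931 - 19761 = -15830)
1/(M + F) = 1/(-209849/68128 - 15830) = 1/(-1078676089/68128) = -68128/1078676089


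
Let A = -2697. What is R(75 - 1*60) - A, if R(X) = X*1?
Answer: 2712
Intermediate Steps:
R(X) = X
R(75 - 1*60) - A = (75 - 1*60) - 1*(-2697) = (75 - 60) + 2697 = 15 + 2697 = 2712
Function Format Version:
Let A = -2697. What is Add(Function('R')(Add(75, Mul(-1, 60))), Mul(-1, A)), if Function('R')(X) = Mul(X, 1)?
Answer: 2712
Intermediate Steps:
Function('R')(X) = X
Add(Function('R')(Add(75, Mul(-1, 60))), Mul(-1, A)) = Add(Add(75, Mul(-1, 60)), Mul(-1, -2697)) = Add(Add(75, -60), 2697) = Add(15, 2697) = 2712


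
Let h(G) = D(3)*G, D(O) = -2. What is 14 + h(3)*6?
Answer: -22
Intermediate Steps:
h(G) = -2*G
14 + h(3)*6 = 14 - 2*3*6 = 14 - 6*6 = 14 - 36 = -22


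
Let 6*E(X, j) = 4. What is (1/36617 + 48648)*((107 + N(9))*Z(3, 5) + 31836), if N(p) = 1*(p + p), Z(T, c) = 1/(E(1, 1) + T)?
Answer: 56771589388137/36617 ≈ 1.5504e+9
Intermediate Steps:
E(X, j) = ⅔ (E(X, j) = (⅙)*4 = ⅔)
Z(T, c) = 1/(⅔ + T)
N(p) = 2*p (N(p) = 1*(2*p) = 2*p)
(1/36617 + 48648)*((107 + N(9))*Z(3, 5) + 31836) = (1/36617 + 48648)*((107 + 2*9)*(3/(2 + 3*3)) + 31836) = (1/36617 + 48648)*((107 + 18)*(3/(2 + 9)) + 31836) = 1781343817*(125*(3/11) + 31836)/36617 = 1781343817*(375/11 + 31836)/36617 = (1781343817/36617)*(350571/11) = 56771589388137/36617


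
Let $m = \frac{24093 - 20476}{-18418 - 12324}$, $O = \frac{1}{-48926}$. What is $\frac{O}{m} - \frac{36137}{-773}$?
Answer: $\frac{3197510163710}{68397104683} \approx 46.749$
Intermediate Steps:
$O = - \frac{1}{48926} \approx -2.0439 \cdot 10^{-5}$
$m = - \frac{3617}{30742}$ ($m = \frac{3617}{-30742} = 3617 \left(- \frac{1}{30742}\right) = - \frac{3617}{30742} \approx -0.11766$)
$\frac{O}{m} - \frac{36137}{-773} = - \frac{1}{48926 \left(- \frac{3617}{30742}\right)} - \frac{36137}{-773} = \left(- \frac{1}{48926}\right) \left(- \frac{30742}{3617}\right) - - \frac{36137}{773} = \frac{15371}{88482671} + \frac{36137}{773} = \frac{3197510163710}{68397104683}$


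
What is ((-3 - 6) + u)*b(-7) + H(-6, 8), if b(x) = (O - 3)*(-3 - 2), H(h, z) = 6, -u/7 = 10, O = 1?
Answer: -784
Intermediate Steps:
u = -70 (u = -7*10 = -70)
b(x) = 10 (b(x) = (1 - 3)*(-3 - 2) = -2*(-5) = 10)
((-3 - 6) + u)*b(-7) + H(-6, 8) = ((-3 - 6) - 70)*10 + 6 = (-9 - 70)*10 + 6 = -79*10 + 6 = -790 + 6 = -784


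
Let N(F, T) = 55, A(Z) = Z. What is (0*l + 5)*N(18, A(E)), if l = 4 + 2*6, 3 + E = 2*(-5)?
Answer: 275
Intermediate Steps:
E = -13 (E = -3 + 2*(-5) = -3 - 10 = -13)
l = 16 (l = 4 + 12 = 16)
(0*l + 5)*N(18, A(E)) = (0*16 + 5)*55 = (0 + 5)*55 = 5*55 = 275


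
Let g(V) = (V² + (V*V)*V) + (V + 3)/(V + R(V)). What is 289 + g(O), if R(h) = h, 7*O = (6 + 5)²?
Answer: 238778528/41503 ≈ 5753.3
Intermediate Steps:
O = 121/7 (O = (6 + 5)²/7 = (⅐)*11² = (⅐)*121 = 121/7 ≈ 17.286)
g(V) = V² + V³ + (3 + V)/(2*V) (g(V) = (V² + (V*V)*V) + (V + 3)/(V + V) = (V² + V²*V) + (3 + V)/((2*V)) = (V² + V³) + (3 + V)*(1/(2*V)) = (V² + V³) + (3 + V)/(2*V) = V² + V³ + (3 + V)/(2*V))
289 + g(O) = 289 + (3/2 + (121/7)³ + (121/7)⁴ + (½)*(121/7))/(121/7) = 289 + 7*(3/2 + 1771561/343 + 214358881/2401 + 121/14)/121 = 289 + (7/121)*(226784161/2401) = 289 + 226784161/41503 = 238778528/41503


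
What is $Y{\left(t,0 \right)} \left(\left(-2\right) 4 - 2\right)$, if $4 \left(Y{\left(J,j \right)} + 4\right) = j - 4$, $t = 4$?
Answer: $50$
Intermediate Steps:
$Y{\left(J,j \right)} = -5 + \frac{j}{4}$ ($Y{\left(J,j \right)} = -4 + \frac{j - 4}{4} = -4 + \frac{-4 + j}{4} = -4 + \left(-1 + \frac{j}{4}\right) = -5 + \frac{j}{4}$)
$Y{\left(t,0 \right)} \left(\left(-2\right) 4 - 2\right) = \left(-5 + \frac{1}{4} \cdot 0\right) \left(\left(-2\right) 4 - 2\right) = \left(-5 + 0\right) \left(-8 - 2\right) = \left(-5\right) \left(-10\right) = 50$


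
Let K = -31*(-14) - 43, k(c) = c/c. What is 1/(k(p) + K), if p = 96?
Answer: 1/392 ≈ 0.0025510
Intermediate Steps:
k(c) = 1
K = 391 (K = 434 - 43 = 391)
1/(k(p) + K) = 1/(1 + 391) = 1/392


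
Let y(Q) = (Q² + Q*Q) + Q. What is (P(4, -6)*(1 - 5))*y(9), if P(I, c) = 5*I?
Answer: -13680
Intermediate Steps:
y(Q) = Q + 2*Q² (y(Q) = (Q² + Q²) + Q = 2*Q² + Q = Q + 2*Q²)
(P(4, -6)*(1 - 5))*y(9) = ((5*4)*(1 - 5))*(9*(1 + 2*9)) = (20*(-4))*(9*(1 + 18)) = -720*19 = -80*171 = -13680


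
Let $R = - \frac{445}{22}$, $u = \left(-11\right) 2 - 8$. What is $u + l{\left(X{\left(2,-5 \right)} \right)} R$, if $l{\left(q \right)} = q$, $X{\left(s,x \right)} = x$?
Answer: $\frac{1565}{22} \approx 71.136$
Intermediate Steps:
$u = -30$ ($u = -22 - 8 = -30$)
$R = - \frac{445}{22}$ ($R = \left(-445\right) \frac{1}{22} = - \frac{445}{22} \approx -20.227$)
$u + l{\left(X{\left(2,-5 \right)} \right)} R = -30 - - \frac{2225}{22} = -30 + \frac{2225}{22} = \frac{1565}{22}$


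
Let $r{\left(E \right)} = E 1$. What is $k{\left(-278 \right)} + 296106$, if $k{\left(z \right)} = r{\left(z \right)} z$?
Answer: $373390$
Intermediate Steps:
$r{\left(E \right)} = E$
$k{\left(z \right)} = z^{2}$ ($k{\left(z \right)} = z z = z^{2}$)
$k{\left(-278 \right)} + 296106 = \left(-278\right)^{2} + 296106 = 77284 + 296106 = 373390$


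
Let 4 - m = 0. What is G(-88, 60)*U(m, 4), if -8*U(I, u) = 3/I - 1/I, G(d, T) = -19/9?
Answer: 19/144 ≈ 0.13194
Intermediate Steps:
G(d, T) = -19/9 (G(d, T) = -19*⅑ = -19/9)
m = 4 (m = 4 - 1*0 = 4 + 0 = 4)
U(I, u) = -1/(4*I) (U(I, u) = -(3/I - 1/I)/8 = -1/(4*I))
G(-88, 60)*U(m, 4) = -(-19)/(36*4) = -19/9*(-1/16) = 19/144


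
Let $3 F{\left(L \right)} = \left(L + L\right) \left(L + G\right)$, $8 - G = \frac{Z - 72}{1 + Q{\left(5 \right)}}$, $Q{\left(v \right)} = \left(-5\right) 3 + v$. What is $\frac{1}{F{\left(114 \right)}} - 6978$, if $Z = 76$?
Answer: $- \frac{584421447}{83752} \approx -6978.0$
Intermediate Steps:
$Q{\left(v \right)} = -15 + v$
$G = \frac{76}{9}$ ($G = 8 - \frac{76 - 72}{1 + \left(-15 + 5\right)} = 8 - \frac{4}{1 - 10} = 8 - \frac{4}{-9} = 8 - 4 \left(- \frac{1}{9}\right) = 8 - - \frac{4}{9} = 8 + \frac{4}{9} = \frac{76}{9} \approx 8.4444$)
$F{\left(L \right)} = \frac{2 L \left(\frac{76}{9} + L\right)}{3}$ ($F{\left(L \right)} = \frac{\left(L + L\right) \left(L + \frac{76}{9}\right)}{3} = \frac{2 L \left(\frac{76}{9} + L\right)}{3}$)
$\frac{1}{F{\left(114 \right)}} - 6978 = \frac{1}{\frac{2}{27} \cdot 114 \left(76 + 9 \cdot 114\right)} - 6978 = \frac{1}{\frac{2}{27} \cdot 114 \left(76 + 1026\right)} - 6978 = \frac{1}{\frac{2}{27} \cdot 114 \cdot 1102} - 6978 = \frac{1}{\frac{83752}{9}} - 6978 = \frac{9}{83752} - 6978 = - \frac{584421447}{83752}$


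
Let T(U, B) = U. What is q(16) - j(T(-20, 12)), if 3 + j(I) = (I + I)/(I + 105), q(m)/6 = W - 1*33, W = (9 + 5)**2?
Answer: 16685/17 ≈ 981.47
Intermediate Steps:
W = 196 (W = 14**2 = 196)
q(m) = 978 (q(m) = 6*(196 - 1*33) = 6*(196 - 33) = 6*163 = 978)
j(I) = -3 + 2*I/(105 + I) (j(I) = -3 + (I + I)/(I + 105) = -3 + (2*I)/(105 + I) = -3 + 2*I/(105 + I))
q(16) - j(T(-20, 12)) = 978 - (-315 - 1*(-20))/(105 - 20) = 978 - (-315 + 20)/85 = 978 - (-295)/85 = 978 - 1*(-59/17) = 978 + 59/17 = 16685/17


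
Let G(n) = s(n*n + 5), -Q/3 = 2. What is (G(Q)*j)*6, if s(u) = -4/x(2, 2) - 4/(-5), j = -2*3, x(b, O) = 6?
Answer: -24/5 ≈ -4.8000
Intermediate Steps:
Q = -6 (Q = -3*2 = -6)
j = -6
s(u) = 2/15 (s(u) = -4/6 - 4/(-5) = -4*1/6 - 4*(-1/5) = -2/3 + 4/5 = 2/15)
G(n) = 2/15
(G(Q)*j)*6 = ((2/15)*(-6))*6 = -4/5*6 = -24/5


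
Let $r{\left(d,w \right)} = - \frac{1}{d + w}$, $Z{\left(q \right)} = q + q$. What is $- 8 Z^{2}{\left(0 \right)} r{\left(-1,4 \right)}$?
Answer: $0$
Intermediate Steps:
$Z{\left(q \right)} = 2 q$
$- 8 Z^{2}{\left(0 \right)} r{\left(-1,4 \right)} = - 8 \left(2 \cdot 0\right)^{2} \left(- \frac{1}{-1 + 4}\right) = - 8 \cdot 0^{2} \left(- \frac{1}{3}\right) = \left(-8\right) 0 \left(\left(-1\right) \frac{1}{3}\right) = 0 \left(- \frac{1}{3}\right) = 0$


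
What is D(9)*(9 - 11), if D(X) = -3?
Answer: 6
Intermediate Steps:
D(9)*(9 - 11) = -3*(9 - 11) = -3*(-2) = 6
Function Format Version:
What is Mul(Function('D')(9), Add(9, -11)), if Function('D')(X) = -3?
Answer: 6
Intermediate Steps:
Mul(Function('D')(9), Add(9, -11)) = Mul(-3, Add(9, -11)) = Mul(-3, -2) = 6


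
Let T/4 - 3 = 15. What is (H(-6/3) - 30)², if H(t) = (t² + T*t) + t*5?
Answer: 32400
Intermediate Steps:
T = 72 (T = 12 + 4*15 = 12 + 60 = 72)
H(t) = t² + 77*t (H(t) = (t² + 72*t) + t*5 = (t² + 72*t) + 5*t = t² + 77*t)
(H(-6/3) - 30)² = ((-6/3)*(77 - 6/3) - 30)² = ((-6*⅓)*(77 - 6*⅓) - 30)² = (-2*(77 - 2) - 30)² = (-2*75 - 30)² = (-150 - 30)² = (-180)² = 32400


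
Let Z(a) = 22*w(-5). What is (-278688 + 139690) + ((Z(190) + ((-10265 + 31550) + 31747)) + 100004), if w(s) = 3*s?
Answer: 13708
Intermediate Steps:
Z(a) = -330 (Z(a) = 22*(3*(-5)) = 22*(-15) = -330)
(-278688 + 139690) + ((Z(190) + ((-10265 + 31550) + 31747)) + 100004) = (-278688 + 139690) + ((-330 + ((-10265 + 31550) + 31747)) + 100004) = -138998 + ((-330 + (21285 + 31747)) + 100004) = -138998 + ((-330 + 53032) + 100004) = -138998 + (52702 + 100004) = -138998 + 152706 = 13708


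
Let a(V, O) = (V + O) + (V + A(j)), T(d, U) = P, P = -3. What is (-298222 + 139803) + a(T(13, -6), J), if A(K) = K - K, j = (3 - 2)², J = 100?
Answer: -158325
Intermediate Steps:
T(d, U) = -3
j = 1 (j = 1² = 1)
A(K) = 0
a(V, O) = O + 2*V (a(V, O) = (V + O) + (V + 0) = (O + V) + V = O + 2*V)
(-298222 + 139803) + a(T(13, -6), J) = (-298222 + 139803) + (100 + 2*(-3)) = -158419 + (100 - 6) = -158419 + 94 = -158325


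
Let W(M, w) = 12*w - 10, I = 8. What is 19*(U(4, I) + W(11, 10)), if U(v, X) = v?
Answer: 2166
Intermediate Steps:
W(M, w) = -10 + 12*w
19*(U(4, I) + W(11, 10)) = 19*(4 + (-10 + 12*10)) = 19*(4 + (-10 + 120)) = 19*(4 + 110) = 19*114 = 2166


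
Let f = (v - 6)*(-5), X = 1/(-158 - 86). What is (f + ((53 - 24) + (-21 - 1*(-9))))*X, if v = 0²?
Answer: -47/244 ≈ -0.19262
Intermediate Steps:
v = 0
X = -1/244 (X = 1/(-244) = -1/244 ≈ -0.0040984)
f = 30 (f = (0 - 6)*(-5) = -6*(-5) = 30)
(f + ((53 - 24) + (-21 - 1*(-9))))*X = (30 + ((53 - 24) + (-21 - 1*(-9))))*(-1/244) = (30 + (29 + (-21 + 9)))*(-1/244) = (30 + (29 - 12))*(-1/244) = (30 + 17)*(-1/244) = 47*(-1/244) = -47/244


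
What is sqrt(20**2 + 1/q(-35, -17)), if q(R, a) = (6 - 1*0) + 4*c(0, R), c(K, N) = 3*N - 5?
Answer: sqrt(75341966)/434 ≈ 20.000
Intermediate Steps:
c(K, N) = -5 + 3*N
q(R, a) = -14 + 12*R (q(R, a) = (6 - 1*0) + 4*(-5 + 3*R) = (6 + 0) + (-20 + 12*R) = 6 + (-20 + 12*R) = -14 + 12*R)
sqrt(20**2 + 1/q(-35, -17)) = sqrt(20**2 + 1/(-14 + 12*(-35))) = sqrt(400 + 1/(-14 - 420)) = sqrt(400 + 1/(-434)) = sqrt(400 - 1/434) = sqrt(173599/434) = sqrt(75341966)/434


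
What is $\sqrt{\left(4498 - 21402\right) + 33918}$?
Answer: $\sqrt{17014} \approx 130.44$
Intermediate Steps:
$\sqrt{\left(4498 - 21402\right) + 33918} = \sqrt{-16904 + 33918} = \sqrt{17014}$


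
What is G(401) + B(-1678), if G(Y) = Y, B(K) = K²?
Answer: 2816085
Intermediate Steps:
G(401) + B(-1678) = 401 + (-1678)² = 401 + 2815684 = 2816085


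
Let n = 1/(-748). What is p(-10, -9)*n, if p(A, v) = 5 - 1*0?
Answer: -5/748 ≈ -0.0066845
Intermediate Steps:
p(A, v) = 5 (p(A, v) = 5 + 0 = 5)
n = -1/748 ≈ -0.0013369
p(-10, -9)*n = 5*(-1/748) = -5/748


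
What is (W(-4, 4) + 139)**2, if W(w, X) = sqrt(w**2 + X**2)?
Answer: 19353 + 1112*sqrt(2) ≈ 20926.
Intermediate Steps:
W(w, X) = sqrt(X**2 + w**2)
(W(-4, 4) + 139)**2 = (sqrt(4**2 + (-4)**2) + 139)**2 = (sqrt(16 + 16) + 139)**2 = (sqrt(32) + 139)**2 = (4*sqrt(2) + 139)**2 = (139 + 4*sqrt(2))**2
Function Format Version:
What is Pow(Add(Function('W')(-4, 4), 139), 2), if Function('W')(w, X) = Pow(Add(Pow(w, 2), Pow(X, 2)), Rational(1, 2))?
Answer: Add(19353, Mul(1112, Pow(2, Rational(1, 2)))) ≈ 20926.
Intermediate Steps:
Function('W')(w, X) = Pow(Add(Pow(X, 2), Pow(w, 2)), Rational(1, 2))
Pow(Add(Function('W')(-4, 4), 139), 2) = Pow(Add(Pow(Add(Pow(4, 2), Pow(-4, 2)), Rational(1, 2)), 139), 2) = Pow(Add(Pow(Add(16, 16), Rational(1, 2)), 139), 2) = Pow(Add(Pow(32, Rational(1, 2)), 139), 2) = Pow(Add(Mul(4, Pow(2, Rational(1, 2))), 139), 2) = Pow(Add(139, Mul(4, Pow(2, Rational(1, 2)))), 2)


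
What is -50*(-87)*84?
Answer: 365400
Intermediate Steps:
-50*(-87)*84 = 4350*84 = 365400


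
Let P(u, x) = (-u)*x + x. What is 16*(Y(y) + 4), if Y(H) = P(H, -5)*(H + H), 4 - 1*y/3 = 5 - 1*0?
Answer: 1984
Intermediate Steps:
P(u, x) = x - u*x (P(u, x) = -u*x + x = x - u*x)
y = -3 (y = 12 - 3*(5 - 1*0) = 12 - 3*(5 + 0) = 12 - 3*5 = 12 - 15 = -3)
Y(H) = 2*H*(-5 + 5*H) (Y(H) = (-5*(1 - H))*(H + H) = (-5 + 5*H)*(2*H) = 2*H*(-5 + 5*H))
16*(Y(y) + 4) = 16*(10*(-3)*(-1 - 3) + 4) = 16*(10*(-3)*(-4) + 4) = 16*(120 + 4) = 16*124 = 1984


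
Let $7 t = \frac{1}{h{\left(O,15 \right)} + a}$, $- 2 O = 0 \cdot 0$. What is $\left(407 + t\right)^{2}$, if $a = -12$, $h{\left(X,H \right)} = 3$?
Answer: $\frac{657409600}{3969} \approx 1.6564 \cdot 10^{5}$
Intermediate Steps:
$O = 0$ ($O = - \frac{0 \cdot 0}{2} = \left(- \frac{1}{2}\right) 0 = 0$)
$t = - \frac{1}{63}$ ($t = \frac{1}{7 \left(3 - 12\right)} = \frac{1}{7 \left(-9\right)} = \frac{1}{7} \left(- \frac{1}{9}\right) = - \frac{1}{63} \approx -0.015873$)
$\left(407 + t\right)^{2} = \left(407 - \frac{1}{63}\right)^{2} = \left(\frac{25640}{63}\right)^{2} = \frac{657409600}{3969}$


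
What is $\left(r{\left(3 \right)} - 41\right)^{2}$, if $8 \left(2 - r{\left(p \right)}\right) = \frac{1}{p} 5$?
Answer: $\frac{885481}{576} \approx 1537.3$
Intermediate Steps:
$r{\left(p \right)} = 2 - \frac{5}{8 p}$ ($r{\left(p \right)} = 2 - \frac{\frac{1}{p} 5}{8} = 2 - \frac{5 \frac{1}{p}}{8} = 2 - \frac{5}{8 p}$)
$\left(r{\left(3 \right)} - 41\right)^{2} = \left(\left(2 - \frac{5}{8 \cdot 3}\right) - 41\right)^{2} = \left(\left(2 - \frac{5}{24}\right) - 41\right)^{2} = \left(\frac{43}{24} - 41\right)^{2} = \left(- \frac{941}{24}\right)^{2} = \frac{885481}{576}$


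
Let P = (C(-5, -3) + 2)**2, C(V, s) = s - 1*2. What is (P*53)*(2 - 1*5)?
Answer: -1431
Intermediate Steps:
C(V, s) = -2 + s (C(V, s) = s - 2 = -2 + s)
P = 9 (P = ((-2 - 3) + 2)**2 = (-5 + 2)**2 = (-3)**2 = 9)
(P*53)*(2 - 1*5) = (9*53)*(2 - 1*5) = 477*(2 - 5) = 477*(-3) = -1431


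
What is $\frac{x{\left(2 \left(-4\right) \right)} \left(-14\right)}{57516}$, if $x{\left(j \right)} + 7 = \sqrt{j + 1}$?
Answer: $\frac{49}{28758} - \frac{7 i \sqrt{7}}{28758} \approx 0.0017039 - 0.000644 i$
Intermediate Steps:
$x{\left(j \right)} = -7 + \sqrt{1 + j}$ ($x{\left(j \right)} = -7 + \sqrt{j + 1} = -7 + \sqrt{1 + j}$)
$\frac{x{\left(2 \left(-4\right) \right)} \left(-14\right)}{57516} = \frac{\left(-7 + \sqrt{1 + 2 \left(-4\right)}\right) \left(-14\right)}{57516} = \left(-7 + \sqrt{1 - 8}\right) \left(-14\right) \frac{1}{57516} = \left(-7 + \sqrt{-7}\right) \left(-14\right) \frac{1}{57516} = \left(-7 + i \sqrt{7}\right) \left(-14\right) \frac{1}{57516} = \left(98 - 14 i \sqrt{7}\right) \frac{1}{57516} = \frac{49}{28758} - \frac{7 i \sqrt{7}}{28758}$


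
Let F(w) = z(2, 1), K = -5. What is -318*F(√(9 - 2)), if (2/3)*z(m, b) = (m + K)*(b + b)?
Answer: 2862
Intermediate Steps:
z(m, b) = 3*b*(-5 + m) (z(m, b) = 3*((m - 5)*(b + b))/2 = 3*((-5 + m)*(2*b))/2 = 3*(2*b*(-5 + m))/2 = 3*b*(-5 + m))
F(w) = -9 (F(w) = 3*1*(-5 + 2) = 3*1*(-3) = -9)
-318*F(√(9 - 2)) = -318*(-9) = 2862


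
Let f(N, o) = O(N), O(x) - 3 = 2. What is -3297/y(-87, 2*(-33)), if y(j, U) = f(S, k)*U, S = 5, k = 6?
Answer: 1099/110 ≈ 9.9909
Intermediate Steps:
O(x) = 5 (O(x) = 3 + 2 = 5)
f(N, o) = 5
y(j, U) = 5*U
-3297/y(-87, 2*(-33)) = -3297/(5*(2*(-33))) = -3297/(5*(-66)) = -3297/(-330) = -3297*(-1/330) = 1099/110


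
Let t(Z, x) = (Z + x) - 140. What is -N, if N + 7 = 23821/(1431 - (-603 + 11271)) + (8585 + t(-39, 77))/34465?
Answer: 2971105729/318353205 ≈ 9.3327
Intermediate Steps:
t(Z, x) = -140 + Z + x
N = -2971105729/318353205 (N = -7 + (23821/(1431 - (-603 + 11271)) + (8585 + (-140 - 39 + 77))/34465) = -7 + (23821/(1431 - 1*10668) + (8585 - 102)*(1/34465)) = -7 + (23821/(1431 - 10668) + 8483*(1/34465)) = -7 + (23821/(-9237) + 8483/34465) = -7 + (23821*(-1/9237) + 8483/34465) = -7 + (-23821/9237 + 8483/34465) = -7 - 742633294/318353205 = -2971105729/318353205 ≈ -9.3327)
-N = -1*(-2971105729/318353205) = 2971105729/318353205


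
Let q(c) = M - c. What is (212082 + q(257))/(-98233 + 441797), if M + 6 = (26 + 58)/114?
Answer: 4024575/6527716 ≈ 0.61654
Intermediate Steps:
M = -100/19 (M = -6 + (26 + 58)/114 = -6 + 84*(1/114) = -6 + 14/19 = -100/19 ≈ -5.2632)
q(c) = -100/19 - c
(212082 + q(257))/(-98233 + 441797) = (212082 + (-100/19 - 1*257))/(-98233 + 441797) = (212082 + (-100/19 - 257))/343564 = (212082 - 4983/19)*(1/343564) = (4024575/19)*(1/343564) = 4024575/6527716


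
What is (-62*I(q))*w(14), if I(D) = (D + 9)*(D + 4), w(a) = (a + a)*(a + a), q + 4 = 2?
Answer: -680512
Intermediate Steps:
q = -2 (q = -4 + 2 = -2)
w(a) = 4*a² (w(a) = (2*a)*(2*a) = 4*a²)
I(D) = (4 + D)*(9 + D) (I(D) = (9 + D)*(4 + D) = (4 + D)*(9 + D))
(-62*I(q))*w(14) = (-62*(36 + (-2)² + 13*(-2)))*(4*14²) = (-62*(36 + 4 - 26))*(4*196) = -62*14*784 = -868*784 = -680512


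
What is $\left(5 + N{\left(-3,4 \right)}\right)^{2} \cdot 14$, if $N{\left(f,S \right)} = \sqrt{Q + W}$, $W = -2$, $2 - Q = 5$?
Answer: $280 + 140 i \sqrt{5} \approx 280.0 + 313.05 i$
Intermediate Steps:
$Q = -3$ ($Q = 2 - 5 = -3$)
$N{\left(f,S \right)} = i \sqrt{5}$ ($N{\left(f,S \right)} = \sqrt{-3 - 2} = \sqrt{-5} = i \sqrt{5}$)
$\left(5 + N{\left(-3,4 \right)}\right)^{2} \cdot 14 = \left(5 + i \sqrt{5}\right)^{2} \cdot 14 = 14 \left(5 + i \sqrt{5}\right)^{2}$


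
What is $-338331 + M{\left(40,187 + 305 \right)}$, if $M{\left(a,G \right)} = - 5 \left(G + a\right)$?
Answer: $-340991$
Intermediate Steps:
$M{\left(a,G \right)} = - 5 G - 5 a$
$-338331 + M{\left(40,187 + 305 \right)} = -338331 - \left(200 + 5 \left(187 + 305\right)\right) = -338331 - 2660 = -340991$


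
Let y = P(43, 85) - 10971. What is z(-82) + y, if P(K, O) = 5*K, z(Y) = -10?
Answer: -10766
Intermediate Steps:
y = -10756 (y = 5*43 - 10971 = 215 - 10971 = -10756)
z(-82) + y = -10 - 10756 = -10766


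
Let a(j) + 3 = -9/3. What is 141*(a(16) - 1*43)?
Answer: -6909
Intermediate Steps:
a(j) = -6 (a(j) = -3 - 9/3 = -3 - 9*⅓ = -3 - 3 = -6)
141*(a(16) - 1*43) = 141*(-6 - 1*43) = 141*(-6 - 43) = 141*(-49) = -6909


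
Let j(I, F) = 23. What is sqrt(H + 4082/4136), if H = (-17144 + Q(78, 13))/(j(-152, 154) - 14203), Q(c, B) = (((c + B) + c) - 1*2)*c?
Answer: sqrt(17162654760515)/3665530 ≈ 1.1302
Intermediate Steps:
Q(c, B) = c*(-2 + B + 2*c) (Q(c, B) = (((B + c) + c) - 2)*c = ((B + 2*c) - 2)*c = (-2 + B + 2*c)*c = c*(-2 + B + 2*c))
H = 2059/7090 (H = (-17144 + 78*(-2 + 13 + 2*78))/(23 - 14203) = (-17144 + 78*(-2 + 13 + 156))/(-14180) = (-17144 + 78*167)*(-1/14180) = (-17144 + 13026)*(-1/14180) = -4118*(-1/14180) = 2059/7090 ≈ 0.29041)
sqrt(H + 4082/4136) = sqrt(2059/7090 + 4082/4136) = sqrt(2059/7090 + 4082*(1/4136)) = sqrt(2059/7090 + 2041/2068) = sqrt(9364351/7331060) = sqrt(17162654760515)/3665530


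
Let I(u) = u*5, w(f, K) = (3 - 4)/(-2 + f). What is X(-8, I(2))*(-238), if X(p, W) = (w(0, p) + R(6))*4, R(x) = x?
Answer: -6188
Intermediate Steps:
w(f, K) = -1/(-2 + f)
I(u) = 5*u
X(p, W) = 26 (X(p, W) = (-1/(-2 + 0) + 6)*4 = (-1/(-2) + 6)*4 = (-1*(-½) + 6)*4 = (½ + 6)*4 = (13/2)*4 = 26)
X(-8, I(2))*(-238) = 26*(-238) = -6188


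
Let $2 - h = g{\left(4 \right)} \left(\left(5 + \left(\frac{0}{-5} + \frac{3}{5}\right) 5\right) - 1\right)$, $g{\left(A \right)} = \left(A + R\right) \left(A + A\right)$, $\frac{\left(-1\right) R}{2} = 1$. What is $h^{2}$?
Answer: $12100$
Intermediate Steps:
$R = -2$ ($R = \left(-2\right) 1 = -2$)
$g{\left(A \right)} = 2 A \left(-2 + A\right)$ ($g{\left(A \right)} = \left(A - 2\right) \left(A + A\right) = \left(-2 + A\right) 2 A = 2 A \left(-2 + A\right)$)
$h = -110$ ($h = 2 - 2 \cdot 4 \left(-2 + 4\right) \left(\left(5 + \left(\frac{0}{-5} + \frac{3}{5}\right) 5\right) - 1\right) = 2 - 2 \cdot 4 \cdot 2 \left(\left(5 + \left(0 \left(- \frac{1}{5}\right) + 3 \cdot \frac{1}{5}\right) 5\right) - 1\right) = 2 - 16 \left(\left(5 + \left(0 + \frac{3}{5}\right) 5\right) - 1\right) = 2 - 16 \left(\left(5 + \frac{3}{5} \cdot 5\right) - 1\right) = 2 - 16 \left(\left(5 + 3\right) - 1\right) = 2 - 16 \left(8 - 1\right) = 2 - 16 \cdot 7 = 2 - 112 = -110$)
$h^{2} = \left(-110\right)^{2} = 12100$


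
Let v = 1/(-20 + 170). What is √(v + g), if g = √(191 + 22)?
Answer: √(6 + 900*√213)/30 ≈ 3.8212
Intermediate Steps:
g = √213 ≈ 14.595
v = 1/150 ≈ 0.0066667
√(v + g) = √(1/150 + √213)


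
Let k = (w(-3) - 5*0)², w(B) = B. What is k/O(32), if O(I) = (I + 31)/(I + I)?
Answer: 64/7 ≈ 9.1429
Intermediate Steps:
O(I) = (31 + I)/(2*I) (O(I) = (31 + I)/((2*I)) = (31 + I)*(1/(2*I)) = (31 + I)/(2*I))
k = 9 (k = (-3 - 5*0)² = (-3 + 0)² = (-3)² = 9)
k/O(32) = 9/(((½)*(31 + 32)/32)) = 9/(((½)*(1/32)*63)) = 9/(63/64) = 9*(64/63) = 64/7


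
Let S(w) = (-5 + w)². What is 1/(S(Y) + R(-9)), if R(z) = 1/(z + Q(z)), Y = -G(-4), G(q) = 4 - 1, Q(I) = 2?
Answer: 7/447 ≈ 0.015660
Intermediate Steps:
G(q) = 3
Y = -3 (Y = -1*3 = -3)
R(z) = 1/(2 + z) (R(z) = 1/(z + 2) = 1/(2 + z))
1/(S(Y) + R(-9)) = 1/((-5 - 3)² + 1/(2 - 9)) = 1/((-8)² + 1/(-7)) = 1/(64 - ⅐) = 1/(447/7) = 7/447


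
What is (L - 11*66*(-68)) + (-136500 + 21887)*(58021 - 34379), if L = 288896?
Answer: -2709342282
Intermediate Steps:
(L - 11*66*(-68)) + (-136500 + 21887)*(58021 - 34379) = (288896 - 11*66*(-68)) + (-136500 + 21887)*(58021 - 34379) = (288896 - 726*(-68)) - 114613*23642 = (288896 + 49368) - 2709680546 = 338264 - 2709680546 = -2709342282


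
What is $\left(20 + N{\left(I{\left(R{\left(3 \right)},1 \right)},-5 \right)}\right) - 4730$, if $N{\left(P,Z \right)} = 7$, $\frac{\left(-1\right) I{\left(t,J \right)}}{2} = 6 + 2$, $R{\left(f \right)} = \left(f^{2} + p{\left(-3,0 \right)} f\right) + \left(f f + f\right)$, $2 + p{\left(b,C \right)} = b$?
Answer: $-4703$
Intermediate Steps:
$p{\left(b,C \right)} = -2 + b$
$R{\left(f \right)} = - 4 f + 2 f^{2}$ ($R{\left(f \right)} = \left(f^{2} + \left(-2 - 3\right) f\right) + \left(f f + f\right) = \left(f^{2} - 5 f\right) + \left(f^{2} + f\right) = \left(f^{2} - 5 f\right) + \left(f + f^{2}\right) = - 4 f + 2 f^{2}$)
$I{\left(t,J \right)} = -16$ ($I{\left(t,J \right)} = - 2 \left(6 + 2\right) = \left(-2\right) 8 = -16$)
$\left(20 + N{\left(I{\left(R{\left(3 \right)},1 \right)},-5 \right)}\right) - 4730 = \left(20 + 7\right) - 4730 = 27 - 4730 = -4703$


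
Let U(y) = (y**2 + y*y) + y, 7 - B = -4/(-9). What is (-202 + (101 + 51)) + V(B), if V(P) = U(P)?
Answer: 3443/81 ≈ 42.506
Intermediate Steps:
B = 59/9 (B = 7 - (-4)/(-9) = 7 - (-4)*(-1)/9 = 7 - 1*4/9 = 7 - 4/9 = 59/9 ≈ 6.5556)
U(y) = y + 2*y**2 (U(y) = (y**2 + y**2) + y = 2*y**2 + y = y + 2*y**2)
V(P) = P*(1 + 2*P)
(-202 + (101 + 51)) + V(B) = (-202 + (101 + 51)) + 59*(1 + 2*(59/9))/9 = (-202 + 152) + 59*(1 + 118/9)/9 = -50 + (59/9)*(127/9) = -50 + 7493/81 = 3443/81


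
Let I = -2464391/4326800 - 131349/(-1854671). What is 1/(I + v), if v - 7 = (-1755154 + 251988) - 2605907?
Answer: -276716913200/1137048197665887309 ≈ -2.4336e-7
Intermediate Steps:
I = -138010816109/276716913200 (I = -2464391*1/4326800 - 131349*(-1/1854671) = -84979/149200 + 131349/1854671 = -138010816109/276716913200 ≈ -0.49874)
v = -4109066 (v = 7 + ((-1755154 + 251988) - 2605907) = 7 + (-1503166 - 2605907) = 7 - 4109073 = -4109066)
1/(I + v) = 1/(-138010816109/276716913200 - 4109066) = 1/(-1137048197665887309/276716913200) = -276716913200/1137048197665887309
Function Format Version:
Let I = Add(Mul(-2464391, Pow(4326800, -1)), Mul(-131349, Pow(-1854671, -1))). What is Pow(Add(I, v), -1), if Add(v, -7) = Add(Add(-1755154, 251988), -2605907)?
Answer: Rational(-276716913200, 1137048197665887309) ≈ -2.4336e-7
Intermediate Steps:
I = Rational(-138010816109, 276716913200) (I = Add(Mul(-2464391, Rational(1, 4326800)), Mul(-131349, Rational(-1, 1854671))) = Add(Rational(-84979, 149200), Rational(131349, 1854671)) = Rational(-138010816109, 276716913200) ≈ -0.49874)
v = -4109066 (v = Add(7, Add(Add(-1755154, 251988), -2605907)) = Add(7, Add(-1503166, -2605907)) = Add(7, -4109073) = -4109066)
Pow(Add(I, v), -1) = Pow(Add(Rational(-138010816109, 276716913200), -4109066), -1) = Pow(Rational(-1137048197665887309, 276716913200), -1) = Rational(-276716913200, 1137048197665887309)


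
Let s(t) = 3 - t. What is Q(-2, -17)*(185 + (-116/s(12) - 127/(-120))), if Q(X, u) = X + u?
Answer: -1360799/360 ≈ -3780.0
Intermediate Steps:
Q(-2, -17)*(185 + (-116/s(12) - 127/(-120))) = (-2 - 17)*(185 + (-116/(3 - 1*12) - 127/(-120))) = -19*(185 + (-116/(3 - 12) - 127*(-1/120))) = -19*(185 + (-116/(-9) + 127/120)) = -19*(185 + (-116*(-1/9) + 127/120)) = -19*(185 + (116/9 + 127/120)) = -19*(185 + 5021/360) = -19*71621/360 = -1360799/360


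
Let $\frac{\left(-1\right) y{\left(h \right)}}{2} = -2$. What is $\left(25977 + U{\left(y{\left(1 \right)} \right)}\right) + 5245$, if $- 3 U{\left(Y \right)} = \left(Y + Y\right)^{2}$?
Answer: $\frac{93602}{3} \approx 31201.0$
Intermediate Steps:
$y{\left(h \right)} = 4$ ($y{\left(h \right)} = \left(-2\right) \left(-2\right) = 4$)
$U{\left(Y \right)} = - \frac{4 Y^{2}}{3}$ ($U{\left(Y \right)} = - \frac{\left(Y + Y\right)^{2}}{3} = - \frac{\left(2 Y\right)^{2}}{3} = - \frac{4 Y^{2}}{3}$)
$\left(25977 + U{\left(y{\left(1 \right)} \right)}\right) + 5245 = \left(25977 - \frac{4 \cdot 4^{2}}{3}\right) + 5245 = \left(25977 - \frac{64}{3}\right) + 5245 = \frac{77867}{3} + 5245 = \frac{93602}{3}$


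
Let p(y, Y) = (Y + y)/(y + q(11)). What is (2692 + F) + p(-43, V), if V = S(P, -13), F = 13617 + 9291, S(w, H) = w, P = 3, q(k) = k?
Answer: 102405/4 ≈ 25601.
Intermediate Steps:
F = 22908
V = 3
p(y, Y) = (Y + y)/(11 + y) (p(y, Y) = (Y + y)/(y + 11) = (Y + y)/(11 + y))
(2692 + F) + p(-43, V) = (2692 + 22908) + (3 - 43)/(11 - 43) = 25600 - 40/(-32) = 25600 - 1/32*(-40) = 25600 + 5/4 = 102405/4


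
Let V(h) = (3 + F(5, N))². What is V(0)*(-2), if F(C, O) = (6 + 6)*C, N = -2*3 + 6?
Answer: -7938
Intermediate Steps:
N = 0 (N = -6 + 6 = 0)
F(C, O) = 12*C
V(h) = 3969 (V(h) = (3 + 12*5)² = (3 + 60)² = 63² = 3969)
V(0)*(-2) = 3969*(-2) = -7938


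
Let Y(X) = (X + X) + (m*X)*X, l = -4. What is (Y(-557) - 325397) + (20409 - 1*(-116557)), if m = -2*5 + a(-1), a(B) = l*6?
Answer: -10738011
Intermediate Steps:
a(B) = -24 (a(B) = -4*6 = -24)
m = -34 (m = -2*5 - 24 = -10 - 24 = -34)
Y(X) = -34*X² + 2*X (Y(X) = (X + X) + (-34*X)*X = 2*X - 34*X² = -34*X² + 2*X)
(Y(-557) - 325397) + (20409 - 1*(-116557)) = (2*(-557)*(1 - 17*(-557)) - 325397) + (20409 - 1*(-116557)) = (2*(-557)*(1 + 9469) - 325397) + (20409 + 116557) = (2*(-557)*9470 - 325397) + 136966 = (-10549580 - 325397) + 136966 = -10874977 + 136966 = -10738011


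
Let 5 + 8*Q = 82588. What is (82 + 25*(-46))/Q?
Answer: -8544/82583 ≈ -0.10346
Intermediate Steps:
Q = 82583/8 (Q = -5/8 + (⅛)*82588 = -5/8 + 20647/2 = 82583/8 ≈ 10323.)
(82 + 25*(-46))/Q = (82 + 25*(-46))/(82583/8) = (82 - 1150)*(8/82583) = -1068*8/82583 = -8544/82583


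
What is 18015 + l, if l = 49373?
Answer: 67388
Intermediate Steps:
18015 + l = 18015 + 49373 = 67388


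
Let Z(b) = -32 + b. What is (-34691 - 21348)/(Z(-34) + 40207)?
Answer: -56039/40141 ≈ -1.3961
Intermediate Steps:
(-34691 - 21348)/(Z(-34) + 40207) = (-34691 - 21348)/((-32 - 34) + 40207) = -56039/(-66 + 40207) = -56039/40141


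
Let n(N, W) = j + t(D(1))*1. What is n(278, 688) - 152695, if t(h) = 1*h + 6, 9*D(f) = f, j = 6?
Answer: -1374146/9 ≈ -1.5268e+5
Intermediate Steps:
D(f) = f/9
t(h) = 6 + h (t(h) = h + 6 = 6 + h)
n(N, W) = 109/9 (n(N, W) = 6 + (6 + (⅑)*1)*1 = 6 + (6 + ⅑)*1 = 6 + (55/9)*1 = 6 + 55/9 = 109/9)
n(278, 688) - 152695 = 109/9 - 152695 = -1374146/9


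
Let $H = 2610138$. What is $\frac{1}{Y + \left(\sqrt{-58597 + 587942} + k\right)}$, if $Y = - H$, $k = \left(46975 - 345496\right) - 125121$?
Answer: $- \frac{606756}{1840764111811} - \frac{\sqrt{529345}}{9203820559055} \approx -3.297 \cdot 10^{-7}$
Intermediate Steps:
$k = -423642$ ($k = \left(46975 - 345496\right) - 125121 = -298521 - 125121 = -423642$)
$Y = -2610138$ ($Y = \left(-1\right) 2610138 = -2610138$)
$\frac{1}{Y + \left(\sqrt{-58597 + 587942} + k\right)} = \frac{1}{-2610138 - \left(423642 - \sqrt{-58597 + 587942}\right)} = \frac{1}{-2610138 - \left(423642 - \sqrt{529345}\right)} = \frac{1}{-3033780 + \sqrt{529345}}$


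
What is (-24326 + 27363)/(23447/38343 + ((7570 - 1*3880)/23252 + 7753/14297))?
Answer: 19355576772027102/8364797623783 ≈ 2313.9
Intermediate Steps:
(-24326 + 27363)/(23447/38343 + ((7570 - 1*3880)/23252 + 7753/14297)) = 3037/(23447*(1/38343) + ((7570 - 3880)*(1/23252) + 7753*(1/14297))) = 3037/(23447/38343 + (3690*(1/23252) + 7753/14297)) = 3037/(23447/38343 + (1845/11626 + 7753/14297)) = 3037/(23447/38343 + 116514343/166216922) = 3037/(8364797623783/6373255440246) = 3037*(6373255440246/8364797623783) = 19355576772027102/8364797623783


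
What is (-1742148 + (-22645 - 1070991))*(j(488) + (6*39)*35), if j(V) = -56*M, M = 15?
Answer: -20843012400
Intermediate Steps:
j(V) = -840 (j(V) = -56*15 = -840)
(-1742148 + (-22645 - 1070991))*(j(488) + (6*39)*35) = (-1742148 + (-22645 - 1070991))*(-840 + (6*39)*35) = (-1742148 - 1093636)*(-840 + 234*35) = -2835784*(-840 + 8190) = -2835784*7350 = -20843012400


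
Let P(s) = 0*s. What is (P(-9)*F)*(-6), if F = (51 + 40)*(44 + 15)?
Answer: 0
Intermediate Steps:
F = 5369 (F = 91*59 = 5369)
P(s) = 0
(P(-9)*F)*(-6) = (0*5369)*(-6) = 0*(-6) = 0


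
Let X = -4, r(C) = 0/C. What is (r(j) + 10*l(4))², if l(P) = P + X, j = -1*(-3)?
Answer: 0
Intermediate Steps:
j = 3
r(C) = 0
l(P) = -4 + P (l(P) = P - 4 = -4 + P)
(r(j) + 10*l(4))² = (0 + 10*(-4 + 4))² = (0 + 10*0)² = (0 + 0)² = 0² = 0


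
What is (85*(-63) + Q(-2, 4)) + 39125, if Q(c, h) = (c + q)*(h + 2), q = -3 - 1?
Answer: 33734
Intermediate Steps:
q = -4
Q(c, h) = (-4 + c)*(2 + h) (Q(c, h) = (c - 4)*(h + 2) = (-4 + c)*(2 + h))
(85*(-63) + Q(-2, 4)) + 39125 = (85*(-63) + (-8 - 4*4 + 2*(-2) - 2*4)) + 39125 = (-5355 + (-8 - 16 - 4 - 8)) + 39125 = (-5355 - 36) + 39125 = -5391 + 39125 = 33734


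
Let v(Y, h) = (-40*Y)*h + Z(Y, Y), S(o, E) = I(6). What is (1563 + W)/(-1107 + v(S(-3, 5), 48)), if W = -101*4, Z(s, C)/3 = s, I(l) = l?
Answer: -1159/12609 ≈ -0.091918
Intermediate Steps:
S(o, E) = 6
Z(s, C) = 3*s
W = -404
v(Y, h) = 3*Y - 40*Y*h (v(Y, h) = (-40*Y)*h + 3*Y = -40*Y*h + 3*Y = 3*Y - 40*Y*h)
(1563 + W)/(-1107 + v(S(-3, 5), 48)) = (1563 - 404)/(-1107 + 6*(3 - 40*48)) = 1159/(-1107 + 6*(3 - 1920)) = 1159/(-1107 + 6*(-1917)) = 1159/(-1107 - 11502) = 1159/(-12609) = 1159*(-1/12609) = -1159/12609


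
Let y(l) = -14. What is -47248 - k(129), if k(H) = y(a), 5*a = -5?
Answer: -47234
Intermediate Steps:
a = -1 (a = (⅕)*(-5) = -1)
k(H) = -14
-47248 - k(129) = -47248 - 1*(-14) = -47248 + 14 = -47234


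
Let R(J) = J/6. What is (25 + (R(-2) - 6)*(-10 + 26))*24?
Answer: -1832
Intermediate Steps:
R(J) = J/6 (R(J) = J*(⅙) = J/6)
(25 + (R(-2) - 6)*(-10 + 26))*24 = (25 + ((⅙)*(-2) - 6)*(-10 + 26))*24 = (25 + (-⅓ - 6)*16)*24 = (25 - 19/3*16)*24 = (25 - 304/3)*24 = -229/3*24 = -1832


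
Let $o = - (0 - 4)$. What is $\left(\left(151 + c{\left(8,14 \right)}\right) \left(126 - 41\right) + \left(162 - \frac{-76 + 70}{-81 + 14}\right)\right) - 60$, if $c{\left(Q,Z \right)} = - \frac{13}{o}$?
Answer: $\frac{3393057}{268} \approx 12661.0$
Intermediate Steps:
$o = 4$ ($o = \left(-1\right) \left(-4\right) = 4$)
$c{\left(Q,Z \right)} = - \frac{13}{4}$
$\left(\left(151 + c{\left(8,14 \right)}\right) \left(126 - 41\right) + \left(162 - \frac{-76 + 70}{-81 + 14}\right)\right) - 60 = \left(\left(151 - \frac{13}{4}\right) \left(126 - 41\right) + \left(162 - \frac{-76 + 70}{-81 + 14}\right)\right) - 60 = \left(\frac{591}{4} \cdot 85 + \left(162 - - \frac{6}{-67}\right)\right) - 60 = \left(\frac{50235}{4} + \left(162 - \left(-6\right) \left(- \frac{1}{67}\right)\right)\right) - 60 = \left(\frac{50235}{4} + \left(162 - \frac{6}{67}\right)\right) - 60 = \left(\frac{50235}{4} + \frac{10848}{67}\right) - 60 = \frac{3409137}{268} - 60 = \frac{3393057}{268}$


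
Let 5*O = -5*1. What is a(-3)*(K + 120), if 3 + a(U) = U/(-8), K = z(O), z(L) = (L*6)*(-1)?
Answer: -1323/4 ≈ -330.75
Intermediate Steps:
O = -1 (O = (-5*1)/5 = (1/5)*(-5) = -1)
z(L) = -6*L (z(L) = (6*L)*(-1) = -6*L)
K = 6 (K = -6*(-1) = 6)
a(U) = -3 - U/8 (a(U) = -3 + U/(-8) = -3 + U*(-1/8) = -3 - U/8)
a(-3)*(K + 120) = (-3 - 1/8*(-3))*(6 + 120) = (-3 + 3/8)*126 = -21/8*126 = -1323/4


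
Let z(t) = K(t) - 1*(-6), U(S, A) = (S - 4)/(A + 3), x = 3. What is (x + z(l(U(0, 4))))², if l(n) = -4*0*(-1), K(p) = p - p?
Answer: 81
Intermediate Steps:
U(S, A) = (-4 + S)/(3 + A)
K(p) = 0
l(n) = 0 (l(n) = 0*(-1) = 0)
z(t) = 6 (z(t) = 0 - 1*(-6) = 0 + 6 = 6)
(x + z(l(U(0, 4))))² = (3 + 6)² = 9² = 81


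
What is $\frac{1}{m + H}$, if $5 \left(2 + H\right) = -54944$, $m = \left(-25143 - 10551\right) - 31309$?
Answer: $- \frac{5}{389969} \approx -1.2822 \cdot 10^{-5}$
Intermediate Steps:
$m = -67003$ ($m = -35694 - 31309 = -67003$)
$H = - \frac{54954}{5}$ ($H = -2 + \frac{1}{5} \left(-54944\right) = -2 - \frac{54944}{5} = - \frac{54954}{5} \approx -10991.0$)
$\frac{1}{m + H} = \frac{1}{-67003 - \frac{54954}{5}} = \frac{1}{- \frac{389969}{5}} = - \frac{5}{389969}$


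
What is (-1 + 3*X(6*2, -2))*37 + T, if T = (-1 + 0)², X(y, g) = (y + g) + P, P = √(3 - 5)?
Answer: 1074 + 111*I*√2 ≈ 1074.0 + 156.98*I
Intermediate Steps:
P = I*√2 (P = √(-2) = I*√2 ≈ 1.4142*I)
X(y, g) = g + y + I*√2 (X(y, g) = (y + g) + I*√2 = (g + y) + I*√2 = g + y + I*√2)
T = 1 (T = (-1)² = 1)
(-1 + 3*X(6*2, -2))*37 + T = (-1 + 3*(-2 + 6*2 + I*√2))*37 + 1 = (-1 + 3*(-2 + 12 + I*√2))*37 + 1 = (-1 + 3*(10 + I*√2))*37 + 1 = (-1 + (30 + 3*I*√2))*37 + 1 = (29 + 3*I*√2)*37 + 1 = (1073 + 111*I*√2) + 1 = 1074 + 111*I*√2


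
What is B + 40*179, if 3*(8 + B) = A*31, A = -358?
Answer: 10358/3 ≈ 3452.7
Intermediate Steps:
B = -11122/3 (B = -8 + (-358*31)/3 = -8 + (⅓)*(-11098) = -8 - 11098/3 = -11122/3 ≈ -3707.3)
B + 40*179 = -11122/3 + 40*179 = -11122/3 + 7160 = 10358/3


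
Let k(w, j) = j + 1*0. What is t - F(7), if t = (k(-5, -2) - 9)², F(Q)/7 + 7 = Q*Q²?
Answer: -2231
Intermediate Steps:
k(w, j) = j (k(w, j) = j + 0 = j)
F(Q) = -49 + 7*Q³ (F(Q) = -49 + 7*(Q*Q²) = -49 + 7*Q³)
t = 121 (t = (-2 - 9)² = (-11)² = 121)
t - F(7) = 121 - (-49 + 7*7³) = 121 - (-49 + 7*343) = 121 - (-49 + 2401) = 121 - 1*2352 = 121 - 2352 = -2231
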